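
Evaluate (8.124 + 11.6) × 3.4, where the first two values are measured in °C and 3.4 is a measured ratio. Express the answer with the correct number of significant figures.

67 °C

8.124 °C + 11.6 °C = 19.724 °C; the sum is limited to 1 decimal place (3 s.f.).
Carrying full precision, 19.724 × 3.4 = 67.0616 °C; 3.4 has 2 s.f., so the result keeps min(3, 2) = 2 s.f.
Rounded to 2 significant figures: 67 °C.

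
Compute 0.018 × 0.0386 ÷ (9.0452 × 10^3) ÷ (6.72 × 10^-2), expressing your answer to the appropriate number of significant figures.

0.018 × 0.0386 ÷ (9.0452 × 10^3) ÷ (6.72 × 10^-2) = 0.00000114306877839…
Multiplication/division keeps the fewest significant figures: 0.018 → 2 s.f., 0.0386 → 3 s.f., 9.0452 × 10^3 → 5 s.f., 6.72 × 10^-2 → 3 s.f.; limit is 2.
Rounded to 2 significant figures: 1.1 × 10^-6.

1.1 × 10^-6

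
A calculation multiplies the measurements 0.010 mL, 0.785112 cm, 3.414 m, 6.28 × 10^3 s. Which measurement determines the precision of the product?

0.010 mL → 2 s.f.; 0.785112 cm → 6 s.f.; 3.414 m → 4 s.f.; 6.28 × 10^3 s → 3 s.f.
The fewest is 2 significant figures, from 0.010 mL.

0.010 mL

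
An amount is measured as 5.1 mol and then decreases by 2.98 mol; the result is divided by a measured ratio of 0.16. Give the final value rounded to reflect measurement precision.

5.1 mol − 2.98 mol = 2.12 mol; the difference is limited to 1 decimal place (2 s.f.).
Carrying full precision, 2.12 ÷ 0.16 = 13.25 mol; 0.16 has 2 s.f., so the result keeps min(2, 2) = 2 s.f.
Rounded to 2 significant figures: 13 mol.

13 mol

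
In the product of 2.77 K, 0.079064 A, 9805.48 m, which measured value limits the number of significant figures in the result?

2.77 K

2.77 K → 3 s.f.; 0.079064 A → 5 s.f.; 9805.48 m → 6 s.f.
The fewest is 3 significant figures, from 2.77 K.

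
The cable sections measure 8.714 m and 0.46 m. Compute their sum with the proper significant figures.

9.17 m

8.714 m + 0.46 m = 9.174 m.
Addition/subtraction keeps the fewest decimal places: 8.714 → 3 decimal places, 0.46 → 2 decimal places; limit is 2.
Rounded to 2 decimal places: 9.17 m.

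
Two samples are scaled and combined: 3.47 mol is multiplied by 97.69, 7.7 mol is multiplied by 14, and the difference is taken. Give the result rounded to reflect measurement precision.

2.3 × 10² mol

3.47 × 97.69 = 338.9843 → 339 mol (3 s.f., last digit at the 10^0 place).
7.7 × 14 = 107.8 → 1.1 × 10² mol (2 s.f., last digit at the 10^1 place).
Difference: 231.1843 mol; keep the coarser place, 10^1.
Result: 2.3 × 10² mol.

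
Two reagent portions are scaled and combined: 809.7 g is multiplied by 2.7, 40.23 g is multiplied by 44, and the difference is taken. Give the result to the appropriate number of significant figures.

4 × 10² g

809.7 × 2.7 = 2186.19 → 2.2 × 10³ g (2 s.f., last digit at the 10^2 place).
40.23 × 44 = 1770.12 → 1.8 × 10³ g (2 s.f., last digit at the 10^2 place).
Difference: 416.07 g; keep the coarser place, 10^2.
Result: 4 × 10² g.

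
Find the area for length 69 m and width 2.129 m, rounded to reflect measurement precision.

area = 69 m × 2.129 m = 146.901 m².
69 has 2 significant figures; 2.129 has 4.
Division/multiplication keeps the fewest: 2 significant figures.
Rounded: 1.5 × 10² m².

1.5 × 10² m²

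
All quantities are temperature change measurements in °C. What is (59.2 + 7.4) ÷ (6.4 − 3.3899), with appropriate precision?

22

59.2 + 7.4 = 66.6, limited to 1 d.p. → 3 s.f.; 6.4 − 3.3899 = 3.0101, limited to 1 d.p. → 2 s.f.
Carrying full precision, 66.6 ÷ 3.0101 = 22.1255107804…; keep min(3, 2) = 2 s.f.
Rounded to 2 significant figures: 22.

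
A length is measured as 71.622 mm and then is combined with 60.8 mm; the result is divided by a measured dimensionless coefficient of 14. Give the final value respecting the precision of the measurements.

71.622 mm + 60.8 mm = 132.422 mm; the sum is limited to 1 decimal place (4 s.f.).
Carrying full precision, 132.422 ÷ 14 = 9.45871428571… mm; 14 has 2 s.f., so the result keeps min(4, 2) = 2 s.f.
Rounded to 2 significant figures: 9.5 mm.

9.5 mm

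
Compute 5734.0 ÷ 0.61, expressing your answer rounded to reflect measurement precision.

9.4 × 10³

5734.0 ÷ 0.61 = 9400
Multiplication/division keeps the fewest significant figures: 5734.0 → 5 s.f., 0.61 → 2 s.f.; limit is 2.
Rounded to 2 significant figures: 9.4 × 10³.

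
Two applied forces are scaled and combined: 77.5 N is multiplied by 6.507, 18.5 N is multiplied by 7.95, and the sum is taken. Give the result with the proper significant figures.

651 N

77.5 × 6.507 = 504.2925 → 5.04 × 10^2 N (3 s.f., last digit at the 10^0 place).
18.5 × 7.95 = 147.075 → 147 N (3 s.f., last digit at the 10^0 place).
Sum: 651.3675 N; keep the coarser place, 10^0.
Result: 651 N.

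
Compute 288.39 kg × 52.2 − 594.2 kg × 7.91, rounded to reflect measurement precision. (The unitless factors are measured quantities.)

288.39 × 52.2 = 15053.958 → 1.51 × 10^4 kg (3 s.f., last digit at the 10^2 place).
594.2 × 7.91 = 4700.122 → 4.70 × 10^3 kg (3 s.f., last digit at the 10^1 place).
Difference: 10353.836 kg; keep the coarser place, 10^2.
Result: 1.04 × 10^4 kg.

1.04 × 10^4 kg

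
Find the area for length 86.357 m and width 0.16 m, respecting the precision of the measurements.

14 m²

area = 86.357 m × 0.16 m = 13.81712 m².
86.357 has 5 significant figures; 0.16 has 2.
Division/multiplication keeps the fewest: 2 significant figures.
Rounded: 14 m².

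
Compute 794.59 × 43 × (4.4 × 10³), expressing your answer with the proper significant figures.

1.5 × 10⁸

794.59 × 43 × (4.4 × 10³) = 150336428
Multiplication/division keeps the fewest significant figures: 794.59 → 5 s.f., 43 → 2 s.f., 4.4 × 10³ → 2 s.f.; limit is 2.
Rounded to 2 significant figures: 1.5 × 10⁸.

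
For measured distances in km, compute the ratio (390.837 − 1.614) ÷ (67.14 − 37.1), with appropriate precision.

390.837 − 1.614 = 389.223, limited to 3 d.p. → 6 s.f.; 67.14 − 37.1 = 30.04, limited to 1 d.p. → 3 s.f.
Carrying full precision, 389.223 ÷ 30.04 = 12.9568242344…; keep min(6, 3) = 3 s.f.
Rounded to 3 significant figures: 13.0.

13.0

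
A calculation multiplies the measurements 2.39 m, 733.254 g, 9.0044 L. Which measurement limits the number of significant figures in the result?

2.39 m → 3 s.f.; 733.254 g → 6 s.f.; 9.0044 L → 5 s.f.
The fewest is 3 significant figures, from 2.39 m.

2.39 m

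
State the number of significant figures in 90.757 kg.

90.757: zeros between nonzero digits are significant.

5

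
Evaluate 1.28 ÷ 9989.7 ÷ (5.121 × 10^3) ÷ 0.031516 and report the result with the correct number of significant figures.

1.28 ÷ 9989.7 ÷ (5.121 × 10^3) ÷ 0.031516 = 7.93910701147 × 10^-7…
Multiplication/division keeps the fewest significant figures: 1.28 → 3 s.f., 9989.7 → 5 s.f., 5.121 × 10^3 → 4 s.f., 0.031516 → 5 s.f.; limit is 3.
Rounded to 3 significant figures: 7.94 × 10^-7.

7.94 × 10^-7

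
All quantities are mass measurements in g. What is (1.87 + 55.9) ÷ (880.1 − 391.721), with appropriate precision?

0.118

1.87 + 55.9 = 57.77, limited to 1 d.p. → 3 s.f.; 880.1 − 391.721 = 488.379, limited to 1 d.p. → 4 s.f.
Carrying full precision, 57.77 ÷ 488.379 = 0.118289279433…; keep min(3, 4) = 3 s.f.
Rounded to 3 significant figures: 0.118.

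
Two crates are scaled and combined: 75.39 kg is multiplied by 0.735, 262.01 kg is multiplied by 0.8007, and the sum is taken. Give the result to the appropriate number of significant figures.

75.39 × 0.735 = 55.41165 → 55.4 kg (3 s.f., last digit at the 10^-1 place).
262.01 × 0.8007 = 209.791407 → 209.8 kg (4 s.f., last digit at the 10^-1 place).
Sum: 265.203057 kg; keep the coarser place, 10^-1.
Result: 2.652 × 10^2 kg.

2.652 × 10^2 kg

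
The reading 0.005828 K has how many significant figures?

4

0.005828: leading zeros are not significant.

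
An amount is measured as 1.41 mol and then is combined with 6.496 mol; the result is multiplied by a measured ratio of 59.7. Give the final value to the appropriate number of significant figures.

472 mol

1.41 mol + 6.496 mol = 7.906 mol; the sum is limited to 2 decimal places (3 s.f.).
Carrying full precision, 7.906 × 59.7 = 471.9882 mol; 59.7 has 3 s.f., so the result keeps min(3, 3) = 3 s.f.
Rounded to 3 significant figures: 472 mol.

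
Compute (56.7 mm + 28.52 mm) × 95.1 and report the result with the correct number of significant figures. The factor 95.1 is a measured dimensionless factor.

8.10 × 10³ mm

56.7 mm + 28.52 mm = 85.22 mm; the sum is limited to 1 decimal place (3 s.f.).
Carrying full precision, 85.22 × 95.1 = 8104.422 mm; 95.1 has 3 s.f., so the result keeps min(3, 3) = 3 s.f.
Rounded to 3 significant figures: 8.10 × 10³ mm.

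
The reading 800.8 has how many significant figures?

800.8: zeros between nonzero digits are significant.

4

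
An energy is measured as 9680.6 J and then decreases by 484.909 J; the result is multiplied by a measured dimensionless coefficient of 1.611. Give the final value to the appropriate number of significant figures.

9680.6 J − 484.909 J = 9195.691 J; the difference is limited to 1 decimal place (5 s.f.).
Carrying full precision, 9195.691 × 1.611 = 14814.258201 J; 1.611 has 4 s.f., so the result keeps min(5, 4) = 4 s.f.
Rounded to 4 significant figures: 1.481 × 10⁴ J.

1.481 × 10⁴ J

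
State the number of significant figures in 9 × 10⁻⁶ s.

1

9 × 10⁻⁶: in scientific notation every digit of the coefficient is significant.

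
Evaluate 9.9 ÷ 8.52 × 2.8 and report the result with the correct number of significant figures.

9.9 ÷ 8.52 × 2.8 = 3.25352112676…
Multiplication/division keeps the fewest significant figures: 9.9 → 2 s.f., 8.52 → 3 s.f., 2.8 → 2 s.f.; limit is 2.
Rounded to 2 significant figures: 3.3.

3.3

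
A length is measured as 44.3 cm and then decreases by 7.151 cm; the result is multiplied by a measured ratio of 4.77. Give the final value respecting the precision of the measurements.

177 cm

44.3 cm − 7.151 cm = 37.149 cm; the difference is limited to 1 decimal place (3 s.f.).
Carrying full precision, 37.149 × 4.77 = 177.20073 cm; 4.77 has 3 s.f., so the result keeps min(3, 3) = 3 s.f.
Rounded to 3 significant figures: 177 cm.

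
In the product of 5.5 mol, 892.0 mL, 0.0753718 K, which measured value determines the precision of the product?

5.5 mol

5.5 mol → 2 s.f.; 892.0 mL → 4 s.f.; 0.0753718 K → 6 s.f.
The fewest is 2 significant figures, from 5.5 mol.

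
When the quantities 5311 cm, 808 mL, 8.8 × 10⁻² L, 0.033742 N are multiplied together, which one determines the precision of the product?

5311 cm → 4 s.f.; 808 mL → 3 s.f.; 8.8 × 10⁻² L → 2 s.f.; 0.033742 N → 5 s.f.
The fewest is 2 significant figures, from 8.8 × 10⁻² L.

8.8 × 10⁻² L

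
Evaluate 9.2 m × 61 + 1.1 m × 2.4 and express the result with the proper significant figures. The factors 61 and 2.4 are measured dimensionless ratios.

5.6 × 10² m

9.2 × 61 = 561.2 → 5.6 × 10² m (2 s.f., last digit at the 10^1 place).
1.1 × 2.4 = 2.64 → 2.6 m (2 s.f., last digit at the 10^-1 place).
Sum: 563.84 m; keep the coarser place, 10^1.
Result: 5.6 × 10² m.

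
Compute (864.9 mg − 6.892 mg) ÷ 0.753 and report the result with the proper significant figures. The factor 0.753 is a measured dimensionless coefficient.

864.9 mg − 6.892 mg = 858.008 mg; the difference is limited to 1 decimal place (4 s.f.).
Carrying full precision, 858.008 ÷ 0.753 = 1139.45285525… mg; 0.753 has 3 s.f., so the result keeps min(4, 3) = 3 s.f.
Rounded to 3 significant figures: 1.14 × 10^3 mg.

1.14 × 10^3 mg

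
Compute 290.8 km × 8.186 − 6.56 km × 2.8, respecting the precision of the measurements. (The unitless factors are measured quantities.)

2362 km

290.8 × 8.186 = 2380.4888 → 2380. km (4 s.f., last digit at the 10^0 place).
6.56 × 2.8 = 18.368 → 18 km (2 s.f., last digit at the 10^0 place).
Difference: 2362.1208 km; keep the coarser place, 10^0.
Result: 2362 km.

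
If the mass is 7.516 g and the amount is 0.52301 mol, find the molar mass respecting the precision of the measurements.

molar mass = 7.516 g ÷ 0.52301 mol = 14.3706621288… g/mol.
7.516 has 4 significant figures; 0.52301 has 5.
Division/multiplication keeps the fewest: 4 significant figures.
Rounded: 14.37 g/mol.

14.37 g/mol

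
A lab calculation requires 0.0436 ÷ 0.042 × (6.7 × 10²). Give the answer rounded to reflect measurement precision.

7.0 × 10²

0.0436 ÷ 0.042 × (6.7 × 10²) = 695.523809524…
Multiplication/division keeps the fewest significant figures: 0.0436 → 3 s.f., 0.042 → 2 s.f., 6.7 × 10² → 2 s.f.; limit is 2.
Rounded to 2 significant figures: 7.0 × 10².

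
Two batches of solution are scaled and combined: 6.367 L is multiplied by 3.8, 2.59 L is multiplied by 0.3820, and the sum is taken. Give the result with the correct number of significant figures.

25 L

6.367 × 3.8 = 24.1946 → 24 L (2 s.f., last digit at the 10^0 place).
2.59 × 0.3820 = 0.98938 → 0.989 L (3 s.f., last digit at the 10^-3 place).
Sum: 25.18398 L; keep the coarser place, 10^0.
Result: 25 L.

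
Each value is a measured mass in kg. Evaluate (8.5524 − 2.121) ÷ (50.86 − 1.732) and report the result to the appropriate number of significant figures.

8.5524 − 2.121 = 6.4314, limited to 3 d.p. → 4 s.f.; 50.86 − 1.732 = 49.128, limited to 2 d.p. → 4 s.f.
Carrying full precision, 6.4314 ÷ 49.128 = 0.130911089399…; keep min(4, 4) = 4 s.f.
Rounded to 4 significant figures: 1.309 × 10^-1.

1.309 × 10^-1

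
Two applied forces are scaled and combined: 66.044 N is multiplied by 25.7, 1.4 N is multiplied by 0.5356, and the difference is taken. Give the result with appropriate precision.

66.044 × 25.7 = 1697.3308 → 1.70 × 10^3 N (3 s.f., last digit at the 10^1 place).
1.4 × 0.5356 = 0.74984 → 0.75 N (2 s.f., last digit at the 10^-2 place).
Difference: 1696.58096 N; keep the coarser place, 10^1.
Result: 1.70 × 10^3 N.

1.70 × 10^3 N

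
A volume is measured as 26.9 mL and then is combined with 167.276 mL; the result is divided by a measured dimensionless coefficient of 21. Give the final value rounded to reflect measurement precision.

26.9 mL + 167.276 mL = 194.176 mL; the sum is limited to 1 decimal place (4 s.f.).
Carrying full precision, 194.176 ÷ 21 = 9.24647619048… mL; 21 has 2 s.f., so the result keeps min(4, 2) = 2 s.f.
Rounded to 2 significant figures: 9.2 mL.

9.2 mL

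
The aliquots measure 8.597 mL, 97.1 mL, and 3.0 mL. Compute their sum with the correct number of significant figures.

8.597 mL + 97.1 mL + 3.0 mL = 108.697 mL.
Addition/subtraction keeps the fewest decimal places: 8.597 → 3 decimal places, 97.1 → 1 decimal place, 3.0 → 1 decimal place; limit is 1.
Rounded to 1 decimal place: 108.7 mL.

108.7 mL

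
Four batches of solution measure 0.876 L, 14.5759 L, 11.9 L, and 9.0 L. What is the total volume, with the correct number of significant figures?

36.4 L

0.876 L + 14.5759 L + 11.9 L + 9.0 L = 36.3519 L.
Addition/subtraction keeps the fewest decimal places: 0.876 → 3 decimal places, 14.5759 → 4 decimal places, 11.9 → 1 decimal place, 9.0 → 1 decimal place; limit is 1.
Rounded to 1 decimal place: 36.4 L.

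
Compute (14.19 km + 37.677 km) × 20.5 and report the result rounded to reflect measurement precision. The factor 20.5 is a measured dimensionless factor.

14.19 km + 37.677 km = 51.867 km; the sum is limited to 2 decimal places (4 s.f.).
Carrying full precision, 51.867 × 20.5 = 1063.2735 km; 20.5 has 3 s.f., so the result keeps min(4, 3) = 3 s.f.
Rounded to 3 significant figures: 1.06 × 10³ km.

1.06 × 10³ km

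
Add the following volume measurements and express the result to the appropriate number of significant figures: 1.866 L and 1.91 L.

1.866 L + 1.91 L = 3.776 L.
Addition/subtraction keeps the fewest decimal places: 1.866 → 3 decimal places, 1.91 → 2 decimal places; limit is 2.
Rounded to 2 decimal places: 3.78 L.

3.78 L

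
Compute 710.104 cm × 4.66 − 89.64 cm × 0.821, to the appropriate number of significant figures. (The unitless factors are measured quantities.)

710.104 × 4.66 = 3309.08464 → 3.31 × 10^3 cm (3 s.f., last digit at the 10^1 place).
89.64 × 0.821 = 73.59444 → 73.6 cm (3 s.f., last digit at the 10^-1 place).
Difference: 3235.4902 cm; keep the coarser place, 10^1.
Result: 3.24 × 10^3 cm.

3.24 × 10^3 cm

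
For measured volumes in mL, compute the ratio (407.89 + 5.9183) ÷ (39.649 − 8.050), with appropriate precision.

13.096

407.89 + 5.9183 = 413.8083, limited to 2 d.p. → 5 s.f.; 39.649 − 8.050 = 31.599, limited to 3 d.p. → 5 s.f.
Carrying full precision, 413.8083 ÷ 31.599 = 13.0956137852…; keep min(5, 5) = 5 s.f.
Rounded to 5 significant figures: 13.096.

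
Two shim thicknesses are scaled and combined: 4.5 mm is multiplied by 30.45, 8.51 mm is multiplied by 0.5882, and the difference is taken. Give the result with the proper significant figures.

1.3 × 10^2 mm

4.5 × 30.45 = 137.025 → 1.4 × 10^2 mm (2 s.f., last digit at the 10^1 place).
8.51 × 0.5882 = 5.005582 → 5.01 mm (3 s.f., last digit at the 10^-2 place).
Difference: 132.019418 mm; keep the coarser place, 10^1.
Result: 1.3 × 10^2 mm.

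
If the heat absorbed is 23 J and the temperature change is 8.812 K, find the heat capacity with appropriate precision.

heat capacity = 23 J ÷ 8.812 K = 2.6100771675… J/K.
23 has 2 significant figures; 8.812 has 4.
Division/multiplication keeps the fewest: 2 significant figures.
Rounded: 2.6 J/K.

2.6 J/K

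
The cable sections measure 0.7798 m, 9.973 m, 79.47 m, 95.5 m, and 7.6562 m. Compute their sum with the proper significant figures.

193.4 m

0.7798 m + 9.973 m + 79.47 m + 95.5 m + 7.6562 m = 193.3790 m.
Addition/subtraction keeps the fewest decimal places: 0.7798 → 4 decimal places, 9.973 → 3 decimal places, 79.47 → 2 decimal places, 95.5 → 1 decimal place, 7.6562 → 4 decimal places; limit is 1.
Rounded to 1 decimal place: 193.4 m.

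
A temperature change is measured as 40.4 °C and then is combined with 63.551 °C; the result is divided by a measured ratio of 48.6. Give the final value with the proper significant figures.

40.4 °C + 63.551 °C = 103.951 °C; the sum is limited to 1 decimal place (4 s.f.).
Carrying full precision, 103.951 ÷ 48.6 = 2.13890946502… °C; 48.6 has 3 s.f., so the result keeps min(4, 3) = 3 s.f.
Rounded to 3 significant figures: 2.14 °C.

2.14 °C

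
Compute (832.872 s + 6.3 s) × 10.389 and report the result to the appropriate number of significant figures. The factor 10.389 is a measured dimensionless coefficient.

8718 s

832.872 s + 6.3 s = 839.172 s; the sum is limited to 1 decimal place (4 s.f.).
Carrying full precision, 839.172 × 10.389 = 8718.157908 s; 10.389 has 5 s.f., so the result keeps min(4, 5) = 4 s.f.
Rounded to 4 significant figures: 8718 s.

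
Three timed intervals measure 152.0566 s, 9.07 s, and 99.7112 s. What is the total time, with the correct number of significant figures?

152.0566 s + 9.07 s + 99.7112 s = 260.8378 s.
Addition/subtraction keeps the fewest decimal places: 152.0566 → 4 decimal places, 9.07 → 2 decimal places, 99.7112 → 4 decimal places; limit is 2.
Rounded to 2 decimal places: 260.84 s.

260.84 s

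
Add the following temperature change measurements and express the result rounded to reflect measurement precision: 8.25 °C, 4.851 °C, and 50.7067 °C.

8.25 °C + 4.851 °C + 50.7067 °C = 63.8077 °C.
Addition/subtraction keeps the fewest decimal places: 8.25 → 2 decimal places, 4.851 → 3 decimal places, 50.7067 → 4 decimal places; limit is 2.
Rounded to 2 decimal places: 63.81 °C.

63.81 °C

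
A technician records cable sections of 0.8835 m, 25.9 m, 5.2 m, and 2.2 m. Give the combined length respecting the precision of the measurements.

34.2 m

0.8835 m + 25.9 m + 5.2 m + 2.2 m = 34.1835 m.
Addition/subtraction keeps the fewest decimal places: 0.8835 → 4 decimal places, 25.9 → 1 decimal place, 5.2 → 1 decimal place, 2.2 → 1 decimal place; limit is 1.
Rounded to 1 decimal place: 34.2 m.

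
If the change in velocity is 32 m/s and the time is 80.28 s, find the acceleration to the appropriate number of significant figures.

0.40 m/s²

acceleration = 32 m/s ÷ 80.28 s = 0.39860488291… m/s².
32 has 2 significant figures; 80.28 has 4.
Division/multiplication keeps the fewest: 2 significant figures.
Rounded: 0.40 m/s².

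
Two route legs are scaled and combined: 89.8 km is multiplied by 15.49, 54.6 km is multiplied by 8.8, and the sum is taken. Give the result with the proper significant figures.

1.87 × 10^3 km

89.8 × 15.49 = 1391.002 → 1.39 × 10^3 km (3 s.f., last digit at the 10^1 place).
54.6 × 8.8 = 480.48 → 4.8 × 10^2 km (2 s.f., last digit at the 10^1 place).
Sum: 1871.482 km; keep the coarser place, 10^1.
Result: 1.87 × 10^3 km.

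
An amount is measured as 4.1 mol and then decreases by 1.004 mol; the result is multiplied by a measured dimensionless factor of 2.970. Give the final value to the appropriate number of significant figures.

4.1 mol − 1.004 mol = 3.096 mol; the difference is limited to 1 decimal place (2 s.f.).
Carrying full precision, 3.096 × 2.970 = 9.19512 mol; 2.970 has 4 s.f., so the result keeps min(2, 4) = 2 s.f.
Rounded to 2 significant figures: 9.2 mol.

9.2 mol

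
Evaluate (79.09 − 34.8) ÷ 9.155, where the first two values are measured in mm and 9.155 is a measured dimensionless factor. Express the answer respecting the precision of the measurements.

4.84 mm

79.09 mm − 34.8 mm = 44.29 mm; the difference is limited to 1 decimal place (3 s.f.).
Carrying full precision, 44.29 ÷ 9.155 = 4.83779355543… mm; 9.155 has 4 s.f., so the result keeps min(3, 4) = 3 s.f.
Rounded to 3 significant figures: 4.84 mm.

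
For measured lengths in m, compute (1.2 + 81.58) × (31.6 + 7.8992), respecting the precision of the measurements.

3.27 × 10^3 m²

1.2 + 81.58 = 82.78, limited to 1 d.p. → 3 s.f.; 31.6 + 7.8992 = 39.4992, limited to 1 d.p. → 3 s.f.
Carrying full precision, 82.78 × 39.4992 = 3269.743776; keep min(3, 3) = 3 s.f.
Rounded to 3 significant figures: 3.27 × 10^3 m².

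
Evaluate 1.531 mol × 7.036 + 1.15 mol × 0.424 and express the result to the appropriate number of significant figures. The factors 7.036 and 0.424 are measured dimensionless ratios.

1.531 × 7.036 = 10.772116 → 10.77 mol (4 s.f., last digit at the 10^-2 place).
1.15 × 0.424 = 0.4876 → 4.88 × 10^-1 mol (3 s.f., last digit at the 10^-3 place).
Sum: 11.259716 mol; keep the coarser place, 10^-2.
Result: 11.26 mol.

11.26 mol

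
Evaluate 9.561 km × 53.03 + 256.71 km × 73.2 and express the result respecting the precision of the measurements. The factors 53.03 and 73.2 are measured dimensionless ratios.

9.561 × 53.03 = 507.01983 → 507.0 km (4 s.f., last digit at the 10^-1 place).
256.71 × 73.2 = 18791.172 → 1.88 × 10^4 km (3 s.f., last digit at the 10^2 place).
Sum: 19298.19183 km; keep the coarser place, 10^2.
Result: 1.93 × 10^4 km.

1.93 × 10^4 km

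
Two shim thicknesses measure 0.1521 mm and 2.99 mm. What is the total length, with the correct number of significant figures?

0.1521 mm + 2.99 mm = 3.1421 mm.
Addition/subtraction keeps the fewest decimal places: 0.1521 → 4 decimal places, 2.99 → 2 decimal places; limit is 2.
Rounded to 2 decimal places: 3.14 mm.

3.14 mm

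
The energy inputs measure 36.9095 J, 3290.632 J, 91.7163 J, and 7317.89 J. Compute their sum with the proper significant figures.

10737.15 J

36.9095 J + 3290.632 J + 91.7163 J + 7317.89 J = 10737.1478 J.
Addition/subtraction keeps the fewest decimal places: 36.9095 → 4 decimal places, 3290.632 → 3 decimal places, 91.7163 → 4 decimal places, 7317.89 → 2 decimal places; limit is 2.
Rounded to 2 decimal places: 10737.15 J.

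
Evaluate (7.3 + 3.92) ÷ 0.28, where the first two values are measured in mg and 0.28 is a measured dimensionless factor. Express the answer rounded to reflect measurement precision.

4.0 × 10¹ mg

7.3 mg + 3.92 mg = 11.22 mg; the sum is limited to 1 decimal place (3 s.f.).
Carrying full precision, 11.22 ÷ 0.28 = 40.0714285714… mg; 0.28 has 2 s.f., so the result keeps min(3, 2) = 2 s.f.
Rounded to 2 significant figures: 4.0 × 10¹ mg.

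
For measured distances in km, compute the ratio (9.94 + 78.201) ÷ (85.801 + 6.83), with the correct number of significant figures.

9.515 × 10^-1

9.94 + 78.201 = 88.141, limited to 2 d.p. → 4 s.f.; 85.801 + 6.83 = 92.631, limited to 2 d.p. → 4 s.f.
Carrying full precision, 88.141 ÷ 92.631 = 0.951528106142…; keep min(4, 4) = 4 s.f.
Rounded to 4 significant figures: 9.515 × 10^-1.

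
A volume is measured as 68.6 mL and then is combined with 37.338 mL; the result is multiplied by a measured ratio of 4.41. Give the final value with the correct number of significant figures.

467 mL

68.6 mL + 37.338 mL = 105.938 mL; the sum is limited to 1 decimal place (4 s.f.).
Carrying full precision, 105.938 × 4.41 = 467.18658 mL; 4.41 has 3 s.f., so the result keeps min(4, 3) = 3 s.f.
Rounded to 3 significant figures: 467 mL.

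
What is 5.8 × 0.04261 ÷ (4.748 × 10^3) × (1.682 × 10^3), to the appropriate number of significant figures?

5.8 × 0.04261 ÷ (4.748 × 10^3) × (1.682 × 10^3) = 0.0875497295703…
Multiplication/division keeps the fewest significant figures: 5.8 → 2 s.f., 0.04261 → 4 s.f., 4.748 × 10^3 → 4 s.f., 1.682 × 10^3 → 4 s.f.; limit is 2.
Rounded to 2 significant figures: 0.088.

0.088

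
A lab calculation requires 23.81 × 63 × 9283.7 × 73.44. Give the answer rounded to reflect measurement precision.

1.0 × 10⁹

23.81 × 63 × 9283.7 × 73.44 = 1.02271284585 × 10^9…
Multiplication/division keeps the fewest significant figures: 23.81 → 4 s.f., 63 → 2 s.f., 9283.7 → 5 s.f., 73.44 → 4 s.f.; limit is 2.
Rounded to 2 significant figures: 1.0 × 10⁹.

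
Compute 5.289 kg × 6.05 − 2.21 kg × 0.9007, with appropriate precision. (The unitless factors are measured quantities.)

5.289 × 6.05 = 31.99845 → 32.0 kg (3 s.f., last digit at the 10^-1 place).
2.21 × 0.9007 = 1.990547 → 1.99 kg (3 s.f., last digit at the 10^-2 place).
Difference: 30.007903 kg; keep the coarser place, 10^-1.
Result: 30.0 kg.

30.0 kg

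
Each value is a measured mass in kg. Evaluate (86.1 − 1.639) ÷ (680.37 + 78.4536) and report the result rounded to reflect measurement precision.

0.111

86.1 − 1.639 = 84.461, limited to 1 d.p. → 3 s.f.; 680.37 + 78.4536 = 758.8236, limited to 2 d.p. → 5 s.f.
Carrying full precision, 84.461 ÷ 758.8236 = 0.111305183444…; keep min(3, 5) = 3 s.f.
Rounded to 3 significant figures: 0.111.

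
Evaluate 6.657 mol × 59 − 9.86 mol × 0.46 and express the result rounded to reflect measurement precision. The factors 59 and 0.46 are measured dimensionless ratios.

3.9 × 10^2 mol

6.657 × 59 = 392.763 → 3.9 × 10^2 mol (2 s.f., last digit at the 10^1 place).
9.86 × 0.46 = 4.5356 → 4.5 mol (2 s.f., last digit at the 10^-1 place).
Difference: 388.2274 mol; keep the coarser place, 10^1.
Result: 3.9 × 10^2 mol.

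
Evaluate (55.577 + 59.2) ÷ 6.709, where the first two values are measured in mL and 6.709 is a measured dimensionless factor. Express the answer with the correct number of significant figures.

55.577 mL + 59.2 mL = 114.777 mL; the sum is limited to 1 decimal place (4 s.f.).
Carrying full precision, 114.777 ÷ 6.709 = 17.1079147414… mL; 6.709 has 4 s.f., so the result keeps min(4, 4) = 4 s.f.
Rounded to 4 significant figures: 17.11 mL.

17.11 mL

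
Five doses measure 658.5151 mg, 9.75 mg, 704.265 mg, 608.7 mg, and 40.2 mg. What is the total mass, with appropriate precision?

2021.4 mg

658.5151 mg + 9.75 mg + 704.265 mg + 608.7 mg + 40.2 mg = 2021.4301 mg.
Addition/subtraction keeps the fewest decimal places: 658.5151 → 4 decimal places, 9.75 → 2 decimal places, 704.265 → 3 decimal places, 608.7 → 1 decimal place, 40.2 → 1 decimal place; limit is 1.
Rounded to 1 decimal place: 2021.4 mg.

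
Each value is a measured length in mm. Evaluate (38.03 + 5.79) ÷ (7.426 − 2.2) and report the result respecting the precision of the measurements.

8.4

38.03 + 5.79 = 43.82, limited to 2 d.p. → 4 s.f.; 7.426 − 2.2 = 5.226, limited to 1 d.p. → 2 s.f.
Carrying full precision, 43.82 ÷ 5.226 = 8.38499808649…; keep min(4, 2) = 2 s.f.
Rounded to 2 significant figures: 8.4.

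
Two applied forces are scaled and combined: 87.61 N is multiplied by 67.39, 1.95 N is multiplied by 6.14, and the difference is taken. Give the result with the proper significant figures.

87.61 × 67.39 = 5904.0379 → 5904 N (4 s.f., last digit at the 10^0 place).
1.95 × 6.14 = 11.973 → 12.0 N (3 s.f., last digit at the 10^-1 place).
Difference: 5892.0649 N; keep the coarser place, 10^0.
Result: 5892 N.

5892 N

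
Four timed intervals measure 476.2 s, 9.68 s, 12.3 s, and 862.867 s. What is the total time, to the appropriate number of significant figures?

476.2 s + 9.68 s + 12.3 s + 862.867 s = 1361.047 s.
Addition/subtraction keeps the fewest decimal places: 476.2 → 1 decimal place, 9.68 → 2 decimal places, 12.3 → 1 decimal place, 862.867 → 3 decimal places; limit is 1.
Rounded to 1 decimal place: 1.3610 × 10^3 s.

1.3610 × 10^3 s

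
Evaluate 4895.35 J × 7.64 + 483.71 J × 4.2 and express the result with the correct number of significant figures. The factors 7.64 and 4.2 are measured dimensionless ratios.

4895.35 × 7.64 = 37400.474 → 3.74 × 10^4 J (3 s.f., last digit at the 10^2 place).
483.71 × 4.2 = 2031.582 → 2.0 × 10^3 J (2 s.f., last digit at the 10^2 place).
Sum: 39432.056 J; keep the coarser place, 10^2.
Result: 3.94 × 10^4 J.

3.94 × 10^4 J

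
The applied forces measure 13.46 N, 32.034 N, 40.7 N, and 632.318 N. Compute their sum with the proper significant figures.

718.5 N

13.46 N + 32.034 N + 40.7 N + 632.318 N = 718.512 N.
Addition/subtraction keeps the fewest decimal places: 13.46 → 2 decimal places, 32.034 → 3 decimal places, 40.7 → 1 decimal place, 632.318 → 3 decimal places; limit is 1.
Rounded to 1 decimal place: 718.5 N.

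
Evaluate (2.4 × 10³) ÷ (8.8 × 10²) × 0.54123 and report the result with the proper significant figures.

1.5

(2.4 × 10³) ÷ (8.8 × 10²) × 0.54123 = 1.47608181818…
Multiplication/division keeps the fewest significant figures: 2.4 × 10³ → 2 s.f., 8.8 × 10² → 2 s.f., 0.54123 → 5 s.f.; limit is 2.
Rounded to 2 significant figures: 1.5.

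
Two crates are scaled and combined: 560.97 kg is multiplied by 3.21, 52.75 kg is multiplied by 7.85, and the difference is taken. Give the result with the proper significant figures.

560.97 × 3.21 = 1800.7137 → 1.80 × 10^3 kg (3 s.f., last digit at the 10^1 place).
52.75 × 7.85 = 414.0875 → 414 kg (3 s.f., last digit at the 10^0 place).
Difference: 1386.6262 kg; keep the coarser place, 10^1.
Result: 1.39 × 10^3 kg.

1.39 × 10^3 kg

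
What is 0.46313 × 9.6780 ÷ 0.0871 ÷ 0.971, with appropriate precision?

0.46313 × 9.6780 ÷ 0.0871 ÷ 0.971 = 52.9969830007…
Multiplication/division keeps the fewest significant figures: 0.46313 → 5 s.f., 9.6780 → 5 s.f., 0.0871 → 3 s.f., 0.971 → 3 s.f.; limit is 3.
Rounded to 3 significant figures: 53.0.

53.0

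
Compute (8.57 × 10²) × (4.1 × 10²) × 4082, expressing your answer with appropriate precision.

(8.57 × 10²) × (4.1 × 10²) × 4082 = 1.43429234 × 10^9
Multiplication/division keeps the fewest significant figures: 8.57 × 10² → 3 s.f., 4.1 × 10² → 2 s.f., 4082 → 4 s.f.; limit is 2.
Rounded to 2 significant figures: 1.4 × 10⁹.

1.4 × 10⁹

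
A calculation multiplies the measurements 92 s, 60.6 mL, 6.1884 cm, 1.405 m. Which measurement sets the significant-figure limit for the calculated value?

92 s → 2 s.f.; 60.6 mL → 3 s.f.; 6.1884 cm → 5 s.f.; 1.405 m → 4 s.f.
The fewest is 2 significant figures, from 92 s.

92 s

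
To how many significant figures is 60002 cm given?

60002: zeros between nonzero digits are significant.

5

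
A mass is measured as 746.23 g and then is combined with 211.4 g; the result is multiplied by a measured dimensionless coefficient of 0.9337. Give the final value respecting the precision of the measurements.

894.1 g

746.23 g + 211.4 g = 957.63 g; the sum is limited to 1 decimal place (4 s.f.).
Carrying full precision, 957.63 × 0.9337 = 894.139131 g; 0.9337 has 4 s.f., so the result keeps min(4, 4) = 4 s.f.
Rounded to 4 significant figures: 894.1 g.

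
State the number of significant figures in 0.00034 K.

0.00034: leading zeros are not significant.

2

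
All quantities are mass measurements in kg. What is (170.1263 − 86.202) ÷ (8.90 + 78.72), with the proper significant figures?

0.9578

170.1263 − 86.202 = 83.9243, limited to 3 d.p. → 5 s.f.; 8.90 + 78.72 = 87.62, limited to 2 d.p. → 4 s.f.
Carrying full precision, 83.9243 ÷ 87.62 = 0.957821273682…; keep min(5, 4) = 4 s.f.
Rounded to 4 significant figures: 0.9578.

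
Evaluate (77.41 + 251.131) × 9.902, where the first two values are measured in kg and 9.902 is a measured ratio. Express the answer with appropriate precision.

3253 kg

77.41 kg + 251.131 kg = 328.541 kg; the sum is limited to 2 decimal places (5 s.f.).
Carrying full precision, 328.541 × 9.902 = 3253.212982 kg; 9.902 has 4 s.f., so the result keeps min(5, 4) = 4 s.f.
Rounded to 4 significant figures: 3253 kg.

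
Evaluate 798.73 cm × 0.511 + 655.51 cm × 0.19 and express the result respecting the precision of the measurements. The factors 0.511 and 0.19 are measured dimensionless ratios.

5.3 × 10^2 cm

798.73 × 0.511 = 408.15103 → 408 cm (3 s.f., last digit at the 10^0 place).
655.51 × 0.19 = 124.5469 → 1.2 × 10^2 cm (2 s.f., last digit at the 10^1 place).
Sum: 532.69793 cm; keep the coarser place, 10^1.
Result: 5.3 × 10^2 cm.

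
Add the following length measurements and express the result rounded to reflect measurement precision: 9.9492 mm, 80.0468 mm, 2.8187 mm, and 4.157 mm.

96.972 mm

9.9492 mm + 80.0468 mm + 2.8187 mm + 4.157 mm = 96.9717 mm.
Addition/subtraction keeps the fewest decimal places: 9.9492 → 4 decimal places, 80.0468 → 4 decimal places, 2.8187 → 4 decimal places, 4.157 → 3 decimal places; limit is 3.
Rounded to 3 decimal places: 96.972 mm.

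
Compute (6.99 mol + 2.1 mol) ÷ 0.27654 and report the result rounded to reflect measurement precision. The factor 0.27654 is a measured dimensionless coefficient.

6.99 mol + 2.1 mol = 9.09 mol; the sum is limited to 1 decimal place (2 s.f.).
Carrying full precision, 9.09 ÷ 0.27654 = 32.870470818… mol; 0.27654 has 5 s.f., so the result keeps min(2, 5) = 2 s.f.
Rounded to 2 significant figures: 33 mol.

33 mol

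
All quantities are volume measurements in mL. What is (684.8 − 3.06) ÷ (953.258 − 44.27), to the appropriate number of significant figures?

684.8 − 3.06 = 681.74, limited to 1 d.p. → 4 s.f.; 953.258 − 44.27 = 908.988, limited to 2 d.p. → 5 s.f.
Carrying full precision, 681.74 ÷ 908.988 = 0.749998899875…; keep min(4, 5) = 4 s.f.
Rounded to 4 significant figures: 0.7500.

0.7500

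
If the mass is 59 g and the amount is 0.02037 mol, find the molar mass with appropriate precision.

2.9 × 10^3 g/mol

molar mass = 59 g ÷ 0.02037 mol = 2896.41629848… g/mol.
59 has 2 significant figures; 0.02037 has 4.
Division/multiplication keeps the fewest: 2 significant figures.
Rounded: 2.9 × 10^3 g/mol.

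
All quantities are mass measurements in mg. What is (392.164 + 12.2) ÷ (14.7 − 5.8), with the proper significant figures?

392.164 + 12.2 = 404.364, limited to 1 d.p. → 4 s.f.; 14.7 − 5.8 = 8.9, limited to 1 d.p. → 2 s.f.
Carrying full precision, 404.364 ÷ 8.9 = 45.4341573034…; keep min(4, 2) = 2 s.f.
Rounded to 2 significant figures: 45.

45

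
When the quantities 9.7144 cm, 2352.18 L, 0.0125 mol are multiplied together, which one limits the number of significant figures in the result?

9.7144 cm → 5 s.f.; 2352.18 L → 6 s.f.; 0.0125 mol → 3 s.f.
The fewest is 3 significant figures, from 0.0125 mol.

0.0125 mol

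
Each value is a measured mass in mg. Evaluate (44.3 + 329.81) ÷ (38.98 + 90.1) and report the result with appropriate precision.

44.3 + 329.81 = 374.11, limited to 1 d.p. → 4 s.f.; 38.98 + 90.1 = 129.08, limited to 1 d.p. → 4 s.f.
Carrying full precision, 374.11 ÷ 129.08 = 2.89828013635…; keep min(4, 4) = 4 s.f.
Rounded to 4 significant figures: 2.898.

2.898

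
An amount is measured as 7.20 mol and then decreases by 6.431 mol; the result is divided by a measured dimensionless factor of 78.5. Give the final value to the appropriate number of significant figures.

0.0098 mol

7.20 mol − 6.431 mol = 0.769 mol; the difference is limited to 2 decimal places (2 s.f.).
Carrying full precision, 0.769 ÷ 78.5 = 0.00979617834395… mol; 78.5 has 3 s.f., so the result keeps min(2, 3) = 2 s.f.
Rounded to 2 significant figures: 0.0098 mol.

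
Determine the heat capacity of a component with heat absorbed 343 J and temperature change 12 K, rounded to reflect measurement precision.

29 J/K

heat capacity = 343 J ÷ 12 K = 28.5833333333… J/K.
343 has 3 significant figures; 12 has 2.
Division/multiplication keeps the fewest: 2 significant figures.
Rounded: 29 J/K.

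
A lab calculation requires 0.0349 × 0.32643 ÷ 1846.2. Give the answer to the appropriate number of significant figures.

6.17 × 10^-6

0.0349 × 0.32643 ÷ 1846.2 = 0.00000617073285668…
Multiplication/division keeps the fewest significant figures: 0.0349 → 3 s.f., 0.32643 → 5 s.f., 1846.2 → 5 s.f.; limit is 3.
Rounded to 3 significant figures: 6.17 × 10^-6.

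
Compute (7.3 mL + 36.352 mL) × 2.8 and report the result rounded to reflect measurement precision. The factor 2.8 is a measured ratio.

7.3 mL + 36.352 mL = 43.652 mL; the sum is limited to 1 decimal place (3 s.f.).
Carrying full precision, 43.652 × 2.8 = 122.2256 mL; 2.8 has 2 s.f., so the result keeps min(3, 2) = 2 s.f.
Rounded to 2 significant figures: 1.2 × 10² mL.

1.2 × 10² mL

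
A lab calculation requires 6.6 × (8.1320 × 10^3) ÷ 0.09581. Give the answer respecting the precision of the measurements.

6.6 × (8.1320 × 10^3) ÷ 0.09581 = 560183.6969…
Multiplication/division keeps the fewest significant figures: 6.6 → 2 s.f., 8.1320 × 10^3 → 5 s.f., 0.09581 → 4 s.f.; limit is 2.
Rounded to 2 significant figures: 5.6 × 10^5.

5.6 × 10^5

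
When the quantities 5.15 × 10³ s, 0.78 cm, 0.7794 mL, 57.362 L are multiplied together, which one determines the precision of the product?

0.78 cm

5.15 × 10³ s → 3 s.f.; 0.78 cm → 2 s.f.; 0.7794 mL → 4 s.f.; 57.362 L → 5 s.f.
The fewest is 2 significant figures, from 0.78 cm.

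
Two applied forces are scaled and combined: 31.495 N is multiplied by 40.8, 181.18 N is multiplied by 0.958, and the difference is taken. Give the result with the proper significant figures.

31.495 × 40.8 = 1284.996 → 1.28 × 10³ N (3 s.f., last digit at the 10^1 place).
181.18 × 0.958 = 173.57044 → 174 N (3 s.f., last digit at the 10^0 place).
Difference: 1111.42556 N; keep the coarser place, 10^1.
Result: 1.11 × 10³ N.

1.11 × 10³ N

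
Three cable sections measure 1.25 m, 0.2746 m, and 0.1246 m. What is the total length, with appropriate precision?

1.65 m

1.25 m + 0.2746 m + 0.1246 m = 1.6492 m.
Addition/subtraction keeps the fewest decimal places: 1.25 → 2 decimal places, 0.2746 → 4 decimal places, 0.1246 → 4 decimal places; limit is 2.
Rounded to 2 decimal places: 1.65 m.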